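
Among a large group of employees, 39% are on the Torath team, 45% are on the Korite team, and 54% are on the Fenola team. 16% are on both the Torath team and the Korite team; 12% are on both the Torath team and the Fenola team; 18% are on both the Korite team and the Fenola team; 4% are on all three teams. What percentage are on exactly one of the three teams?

58%

Using the inclusion–exclusion count for exactly one event:
P(exactly one) = 39 + 45 + 54 − 2·16 − 2·12 − 2·18 + 3·4 = 58%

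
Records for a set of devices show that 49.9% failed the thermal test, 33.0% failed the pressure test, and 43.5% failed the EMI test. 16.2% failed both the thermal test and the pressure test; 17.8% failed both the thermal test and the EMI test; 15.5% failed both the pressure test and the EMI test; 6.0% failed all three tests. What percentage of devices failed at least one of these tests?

82.9%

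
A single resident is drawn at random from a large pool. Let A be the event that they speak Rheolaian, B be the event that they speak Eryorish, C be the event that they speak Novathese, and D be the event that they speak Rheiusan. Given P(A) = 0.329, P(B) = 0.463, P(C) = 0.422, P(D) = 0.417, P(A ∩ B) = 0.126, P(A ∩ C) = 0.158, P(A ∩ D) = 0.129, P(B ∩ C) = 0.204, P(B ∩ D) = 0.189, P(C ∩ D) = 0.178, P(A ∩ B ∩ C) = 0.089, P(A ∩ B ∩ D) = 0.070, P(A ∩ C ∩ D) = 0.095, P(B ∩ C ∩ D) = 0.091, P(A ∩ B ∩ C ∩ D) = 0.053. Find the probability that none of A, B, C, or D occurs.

0.061

Inclusion–exclusion gives
P(A ∪ B ∪ C ∪ D) = 0.329 + 0.463 + 0.422 + 0.417 − 0.126 − 0.158 − 0.129 − 0.204 − 0.189 − 0.178 + 0.089 + 0.070 + 0.095 + 0.091 − 0.053 = 0.939
P(none) = 1 − 0.939 = 0.061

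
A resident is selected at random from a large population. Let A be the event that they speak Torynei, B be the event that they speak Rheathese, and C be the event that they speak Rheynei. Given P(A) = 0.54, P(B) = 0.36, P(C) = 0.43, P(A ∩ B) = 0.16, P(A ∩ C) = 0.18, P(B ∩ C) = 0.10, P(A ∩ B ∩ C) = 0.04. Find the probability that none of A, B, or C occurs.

0.07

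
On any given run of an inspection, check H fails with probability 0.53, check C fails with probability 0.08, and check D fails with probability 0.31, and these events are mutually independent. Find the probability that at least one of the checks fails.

Since the events are independent, P(none) is the product of the individual non-occurrence probabilities.
P(none) = (1 − 0.53) × (1 − 0.08) × (1 − 0.31) = 0.47 × 0.92 × 0.69 = 0.298356
P(at least one) = 1 − 0.298356 = 0.701644

0.701644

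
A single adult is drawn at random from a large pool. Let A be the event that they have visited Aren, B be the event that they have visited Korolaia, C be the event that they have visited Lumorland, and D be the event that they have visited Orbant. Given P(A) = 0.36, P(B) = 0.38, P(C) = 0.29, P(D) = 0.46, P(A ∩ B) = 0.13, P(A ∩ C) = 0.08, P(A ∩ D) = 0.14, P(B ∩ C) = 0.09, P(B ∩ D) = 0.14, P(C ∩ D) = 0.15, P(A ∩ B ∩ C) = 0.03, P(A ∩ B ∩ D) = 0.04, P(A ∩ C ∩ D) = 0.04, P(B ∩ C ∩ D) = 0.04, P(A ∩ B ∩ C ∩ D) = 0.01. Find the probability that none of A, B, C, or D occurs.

0.10

By inclusion-exclusion,
P(A ∪ B ∪ C ∪ D) = 0.36 + 0.38 + 0.29 + 0.46 − 0.13 − 0.08 − 0.14 − 0.09 − 0.14 − 0.15 + 0.03 + 0.04 + 0.04 + 0.04 − 0.01 = 0.90
P(none) = 1 − 0.90 = 0.10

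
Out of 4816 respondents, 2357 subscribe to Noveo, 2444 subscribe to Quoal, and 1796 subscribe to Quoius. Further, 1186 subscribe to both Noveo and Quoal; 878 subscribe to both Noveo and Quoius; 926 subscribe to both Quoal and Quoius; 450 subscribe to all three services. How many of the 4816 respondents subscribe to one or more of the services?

By inclusion-exclusion,
N(≥1) = 2357 + 2444 + 1796 − 1186 − 878 − 926 + 450 = 4057

4057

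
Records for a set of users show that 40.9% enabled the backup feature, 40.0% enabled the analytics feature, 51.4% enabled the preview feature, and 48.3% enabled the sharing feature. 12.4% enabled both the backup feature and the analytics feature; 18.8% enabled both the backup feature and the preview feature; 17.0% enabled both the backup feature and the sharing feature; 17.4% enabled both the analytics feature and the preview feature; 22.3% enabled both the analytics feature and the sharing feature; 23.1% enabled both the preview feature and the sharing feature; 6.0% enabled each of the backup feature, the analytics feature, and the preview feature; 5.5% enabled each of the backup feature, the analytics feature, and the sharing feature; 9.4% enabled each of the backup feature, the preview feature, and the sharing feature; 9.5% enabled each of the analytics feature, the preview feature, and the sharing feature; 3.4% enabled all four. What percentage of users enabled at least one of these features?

96.6%

P(at least one) = 40.9 + 40.0 + 51.4 + 48.3 − 12.4 − 18.8 − 17.0 − 17.4 − 22.3 − 23.1 + 6.0 + 5.5 + 9.4 + 9.5 − 3.4 = 96.6%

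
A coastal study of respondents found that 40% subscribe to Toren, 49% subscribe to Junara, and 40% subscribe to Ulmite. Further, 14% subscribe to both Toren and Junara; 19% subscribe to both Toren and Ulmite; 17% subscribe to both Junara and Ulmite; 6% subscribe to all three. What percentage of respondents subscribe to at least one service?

85%

Using inclusion–exclusion:
P(union) = 40 + 49 + 40 − 14 − 19 − 17 + 6 = 85%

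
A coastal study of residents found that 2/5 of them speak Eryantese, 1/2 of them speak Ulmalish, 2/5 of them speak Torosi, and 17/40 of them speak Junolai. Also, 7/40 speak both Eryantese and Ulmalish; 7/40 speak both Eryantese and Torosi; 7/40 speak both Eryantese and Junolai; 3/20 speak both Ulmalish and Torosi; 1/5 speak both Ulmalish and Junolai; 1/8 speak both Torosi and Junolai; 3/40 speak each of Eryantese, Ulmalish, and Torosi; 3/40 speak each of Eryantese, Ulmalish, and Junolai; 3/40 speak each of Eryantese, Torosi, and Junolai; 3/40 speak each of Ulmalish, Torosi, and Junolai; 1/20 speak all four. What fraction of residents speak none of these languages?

1/40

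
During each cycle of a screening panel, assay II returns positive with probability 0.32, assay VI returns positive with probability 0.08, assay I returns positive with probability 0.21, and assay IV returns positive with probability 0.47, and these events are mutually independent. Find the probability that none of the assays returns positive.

0.26193872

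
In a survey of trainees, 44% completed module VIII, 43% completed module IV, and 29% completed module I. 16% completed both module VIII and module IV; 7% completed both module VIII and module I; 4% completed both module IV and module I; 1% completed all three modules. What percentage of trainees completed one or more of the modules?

90%

P(≥1) = 44 + 43 + 29 − 16 − 7 − 4 + 1 = 90%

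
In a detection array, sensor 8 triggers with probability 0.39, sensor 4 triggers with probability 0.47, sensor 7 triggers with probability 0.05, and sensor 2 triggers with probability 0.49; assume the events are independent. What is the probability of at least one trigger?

0.84336115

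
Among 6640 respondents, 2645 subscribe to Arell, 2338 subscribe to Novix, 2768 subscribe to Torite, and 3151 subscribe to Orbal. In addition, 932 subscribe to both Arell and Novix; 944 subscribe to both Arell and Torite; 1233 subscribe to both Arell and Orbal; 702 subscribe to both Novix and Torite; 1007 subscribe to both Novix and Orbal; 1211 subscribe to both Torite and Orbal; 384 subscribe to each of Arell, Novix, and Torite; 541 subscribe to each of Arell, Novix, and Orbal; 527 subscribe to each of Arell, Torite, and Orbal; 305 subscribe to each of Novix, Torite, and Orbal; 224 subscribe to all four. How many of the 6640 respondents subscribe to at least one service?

6406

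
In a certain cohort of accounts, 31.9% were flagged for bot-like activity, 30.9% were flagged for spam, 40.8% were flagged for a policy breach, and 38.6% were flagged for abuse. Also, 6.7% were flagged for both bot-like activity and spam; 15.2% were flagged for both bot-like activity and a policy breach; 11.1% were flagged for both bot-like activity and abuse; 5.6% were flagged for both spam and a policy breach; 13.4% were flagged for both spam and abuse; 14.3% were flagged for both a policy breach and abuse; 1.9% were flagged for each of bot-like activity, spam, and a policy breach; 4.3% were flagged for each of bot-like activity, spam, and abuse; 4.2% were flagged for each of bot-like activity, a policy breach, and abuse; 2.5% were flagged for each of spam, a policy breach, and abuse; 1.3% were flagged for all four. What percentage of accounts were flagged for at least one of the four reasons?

87.5%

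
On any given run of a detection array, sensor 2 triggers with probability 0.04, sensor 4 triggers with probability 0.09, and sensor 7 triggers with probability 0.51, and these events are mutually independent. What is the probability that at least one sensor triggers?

Independence gives P(none) = ∏(1 − pᵢ).
P(none) = (1 − 0.04) × (1 − 0.09) × (1 − 0.51) = 0.96 × 0.91 × 0.49 = 0.428064
P(at least one) = 1 − 0.428064 = 0.571936

0.571936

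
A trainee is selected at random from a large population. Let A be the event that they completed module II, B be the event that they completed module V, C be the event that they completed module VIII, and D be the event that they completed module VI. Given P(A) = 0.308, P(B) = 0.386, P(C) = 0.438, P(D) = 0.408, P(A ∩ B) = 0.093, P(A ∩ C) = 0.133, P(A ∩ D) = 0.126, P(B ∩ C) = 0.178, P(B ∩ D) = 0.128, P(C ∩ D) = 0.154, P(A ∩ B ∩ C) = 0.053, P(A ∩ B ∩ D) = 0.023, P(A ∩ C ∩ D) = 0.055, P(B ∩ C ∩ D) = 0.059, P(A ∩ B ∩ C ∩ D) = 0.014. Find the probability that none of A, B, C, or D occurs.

Apply inclusion-exclusion:
P(A ∪ B ∪ C ∪ D) = 0.308 + 0.386 + 0.438 + 0.408 − 0.093 − 0.133 − 0.126 − 0.178 − 0.128 − 0.154 + 0.053 + 0.023 + 0.055 + 0.059 − 0.014 = 0.904
P(none) = 1 − 0.904 = 0.096

0.096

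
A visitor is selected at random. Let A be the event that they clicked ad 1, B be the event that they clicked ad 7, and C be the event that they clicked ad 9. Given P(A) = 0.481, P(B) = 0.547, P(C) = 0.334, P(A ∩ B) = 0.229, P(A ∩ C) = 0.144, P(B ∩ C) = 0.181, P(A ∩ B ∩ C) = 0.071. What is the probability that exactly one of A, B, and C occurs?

0.467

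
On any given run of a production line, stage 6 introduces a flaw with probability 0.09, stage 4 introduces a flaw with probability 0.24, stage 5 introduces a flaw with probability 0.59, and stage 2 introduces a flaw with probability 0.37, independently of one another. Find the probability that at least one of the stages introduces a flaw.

0.82135972

P(none) = (1 − 0.09) × (1 − 0.24) × (1 − 0.59) × (1 − 0.37) = 0.91 × 0.76 × 0.41 × 0.63 = 0.17864028
P(at least one) = 1 − 0.17864028 = 0.82135972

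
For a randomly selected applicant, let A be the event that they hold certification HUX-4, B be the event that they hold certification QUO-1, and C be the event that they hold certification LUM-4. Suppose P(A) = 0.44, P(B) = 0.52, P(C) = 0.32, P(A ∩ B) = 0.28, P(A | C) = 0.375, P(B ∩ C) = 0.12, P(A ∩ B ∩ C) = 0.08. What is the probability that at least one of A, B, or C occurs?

0.84

P(A ∩ C) = P(C)·P(A|C) = 0.32 × 0.375 = 0.12
By inclusion-exclusion,
P(A ∪ B ∪ C) = 0.44 + 0.52 + 0.32 − 0.28 − 0.12 − 0.12 + 0.08 = 0.84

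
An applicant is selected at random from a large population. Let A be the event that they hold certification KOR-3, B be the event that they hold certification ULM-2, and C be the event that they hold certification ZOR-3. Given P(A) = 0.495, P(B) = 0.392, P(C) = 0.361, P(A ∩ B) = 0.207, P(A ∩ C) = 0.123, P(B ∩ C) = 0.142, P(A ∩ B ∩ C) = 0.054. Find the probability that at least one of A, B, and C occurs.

Using inclusion–exclusion:
P(A ∪ B ∪ C) = 0.495 + 0.392 + 0.361 − 0.207 − 0.123 − 0.142 + 0.054 = 0.830

0.830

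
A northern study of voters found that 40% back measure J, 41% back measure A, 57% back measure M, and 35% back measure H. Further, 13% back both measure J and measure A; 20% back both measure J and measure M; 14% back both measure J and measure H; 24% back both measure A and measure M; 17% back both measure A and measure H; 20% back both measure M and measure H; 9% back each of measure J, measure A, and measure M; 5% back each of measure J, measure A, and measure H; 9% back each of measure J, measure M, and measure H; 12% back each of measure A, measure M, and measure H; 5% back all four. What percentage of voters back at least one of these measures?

Inclusion–exclusion gives
P(≥1) = 40 + 41 + 57 + 35 − 13 − 20 − 14 − 24 − 17 − 20 + 9 + 5 + 9 + 12 − 5 = 95%

95%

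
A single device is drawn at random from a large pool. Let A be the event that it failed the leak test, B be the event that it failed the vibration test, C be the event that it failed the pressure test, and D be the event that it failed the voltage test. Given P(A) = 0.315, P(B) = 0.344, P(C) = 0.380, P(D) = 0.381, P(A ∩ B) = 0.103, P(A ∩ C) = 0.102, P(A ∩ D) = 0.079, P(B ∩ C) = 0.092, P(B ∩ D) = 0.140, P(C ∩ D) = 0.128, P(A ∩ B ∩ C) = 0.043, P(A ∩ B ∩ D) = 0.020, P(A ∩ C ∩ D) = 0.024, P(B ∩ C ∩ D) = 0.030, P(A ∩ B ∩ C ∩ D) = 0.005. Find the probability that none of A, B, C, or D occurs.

0.112

P(A ∪ B ∪ C ∪ D) = 0.315 + 0.344 + 0.380 + 0.381 − 0.103 − 0.102 − 0.079 − 0.092 − 0.140 − 0.128 + 0.043 + 0.020 + 0.024 + 0.030 − 0.005 = 0.888
P(none) = 1 − 0.888 = 0.112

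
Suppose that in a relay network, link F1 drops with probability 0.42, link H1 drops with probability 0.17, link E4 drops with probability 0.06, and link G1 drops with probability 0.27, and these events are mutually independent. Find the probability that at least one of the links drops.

P(none) = (1 − 0.42) × (1 − 0.17) × (1 − 0.06) × (1 − 0.27) = 0.58 × 0.83 × 0.94 × 0.73 = 0.33033668
P(at least one) = 1 − 0.33033668 = 0.66966332

0.66966332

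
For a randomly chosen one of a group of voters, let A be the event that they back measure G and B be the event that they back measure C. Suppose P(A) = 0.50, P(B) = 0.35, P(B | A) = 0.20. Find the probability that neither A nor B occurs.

P(A ∩ B) = P(A)·P(B|A) = 0.50 × 0.20 = 0.10
P(A ∪ B) = 0.50 + 0.35 − 0.10 = 0.75
P(none) = 1 − 0.75 = 0.25

0.25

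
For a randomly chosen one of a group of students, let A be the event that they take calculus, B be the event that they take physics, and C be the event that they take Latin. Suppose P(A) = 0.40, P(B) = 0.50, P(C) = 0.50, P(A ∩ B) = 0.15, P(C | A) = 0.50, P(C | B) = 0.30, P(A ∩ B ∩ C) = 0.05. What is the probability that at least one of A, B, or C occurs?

0.95

P(A ∩ C) = P(A)·P(C|A) = 0.40 × 0.50 = 0.20
P(B ∩ C) = P(B)·P(C|B) = 0.50 × 0.30 = 0.15
P(A ∪ B ∪ C) = 0.40 + 0.50 + 0.50 − 0.15 − 0.20 − 0.15 + 0.05 = 0.95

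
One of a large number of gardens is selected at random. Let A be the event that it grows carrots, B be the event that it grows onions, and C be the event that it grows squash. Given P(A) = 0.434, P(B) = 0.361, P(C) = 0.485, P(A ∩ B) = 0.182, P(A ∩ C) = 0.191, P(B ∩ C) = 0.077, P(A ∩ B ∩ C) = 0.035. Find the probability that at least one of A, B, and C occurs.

By inclusion–exclusion:
P(A ∪ B ∪ C) = 0.434 + 0.361 + 0.485 − 0.182 − 0.191 − 0.077 + 0.035 = 0.865

0.865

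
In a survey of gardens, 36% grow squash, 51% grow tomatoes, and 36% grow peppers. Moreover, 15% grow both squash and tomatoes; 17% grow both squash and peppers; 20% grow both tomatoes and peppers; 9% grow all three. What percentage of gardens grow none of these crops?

P(union) = 36 + 51 + 36 − 15 − 17 − 20 + 9 = 80%
P(none) = 100% − 80% = 20%

20%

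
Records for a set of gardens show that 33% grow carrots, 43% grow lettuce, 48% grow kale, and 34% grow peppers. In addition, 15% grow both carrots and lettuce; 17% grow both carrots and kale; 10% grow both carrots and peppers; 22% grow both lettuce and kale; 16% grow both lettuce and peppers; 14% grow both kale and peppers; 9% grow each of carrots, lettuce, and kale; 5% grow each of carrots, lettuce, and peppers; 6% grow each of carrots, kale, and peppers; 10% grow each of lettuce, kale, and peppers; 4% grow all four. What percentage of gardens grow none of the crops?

Inclusion–exclusion gives
P(union) = 33 + 43 + 48 + 34 − 15 − 17 − 10 − 22 − 16 − 14 + 9 + 5 + 6 + 10 − 4 = 90%
P(none) = 100% − 90% = 10%

10%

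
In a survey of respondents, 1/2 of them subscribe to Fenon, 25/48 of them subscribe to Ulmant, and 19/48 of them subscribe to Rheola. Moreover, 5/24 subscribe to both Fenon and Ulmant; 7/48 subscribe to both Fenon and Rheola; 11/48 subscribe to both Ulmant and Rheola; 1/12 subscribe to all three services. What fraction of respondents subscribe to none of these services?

P(at least one) = 1/2 + 25/48 + 19/48 − 5/24 − 7/48 − 11/48 + 1/12 = 11/12
P(none) = 1 − 11/12 = 1/12

1/12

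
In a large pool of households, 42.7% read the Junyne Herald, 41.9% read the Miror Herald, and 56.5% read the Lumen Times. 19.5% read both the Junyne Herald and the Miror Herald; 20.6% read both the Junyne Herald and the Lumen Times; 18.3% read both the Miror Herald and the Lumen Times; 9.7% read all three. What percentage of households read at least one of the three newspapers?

Using inclusion–exclusion:
P(at least one) = 42.7 + 41.9 + 56.5 − 19.5 − 20.6 − 18.3 + 9.7 = 92.4%

92.4%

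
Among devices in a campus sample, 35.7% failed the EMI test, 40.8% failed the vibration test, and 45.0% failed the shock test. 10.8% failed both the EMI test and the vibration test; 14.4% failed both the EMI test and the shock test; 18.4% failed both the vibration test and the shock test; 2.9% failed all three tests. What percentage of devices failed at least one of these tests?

P(union) = 35.7 + 40.8 + 45.0 − 10.8 − 14.4 − 18.4 + 2.9 = 80.8%

80.8%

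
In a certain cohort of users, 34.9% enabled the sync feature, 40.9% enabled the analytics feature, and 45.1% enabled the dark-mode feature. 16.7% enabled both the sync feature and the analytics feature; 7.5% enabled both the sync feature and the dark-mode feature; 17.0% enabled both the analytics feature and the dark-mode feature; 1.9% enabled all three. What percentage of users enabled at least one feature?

P(union) = 34.9 + 40.9 + 45.1 − 16.7 − 7.5 − 17.0 + 1.9 = 81.6%

81.6%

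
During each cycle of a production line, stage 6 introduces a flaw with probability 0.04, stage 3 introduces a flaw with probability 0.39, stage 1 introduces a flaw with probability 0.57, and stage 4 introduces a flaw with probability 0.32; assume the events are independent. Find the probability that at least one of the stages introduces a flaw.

P(none) = (1 − 0.04) × (1 − 0.39) × (1 − 0.57) × (1 − 0.32) = 0.96 × 0.61 × 0.43 × 0.68 = 0.17122944
P(at least one) = 1 − 0.17122944 = 0.82877056

0.82877056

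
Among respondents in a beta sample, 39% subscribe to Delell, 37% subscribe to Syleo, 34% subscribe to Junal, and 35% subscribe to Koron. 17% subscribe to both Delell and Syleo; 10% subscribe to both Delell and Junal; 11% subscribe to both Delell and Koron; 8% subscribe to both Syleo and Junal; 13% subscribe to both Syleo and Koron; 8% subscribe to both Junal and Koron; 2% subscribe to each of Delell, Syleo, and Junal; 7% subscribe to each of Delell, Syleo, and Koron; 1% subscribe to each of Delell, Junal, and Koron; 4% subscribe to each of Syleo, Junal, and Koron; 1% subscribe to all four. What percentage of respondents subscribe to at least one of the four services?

By inclusion-exclusion,
P(≥1) = 39 + 37 + 34 + 35 − 17 − 10 − 11 − 8 − 13 − 8 + 2 + 7 + 1 + 4 − 1 = 91%

91%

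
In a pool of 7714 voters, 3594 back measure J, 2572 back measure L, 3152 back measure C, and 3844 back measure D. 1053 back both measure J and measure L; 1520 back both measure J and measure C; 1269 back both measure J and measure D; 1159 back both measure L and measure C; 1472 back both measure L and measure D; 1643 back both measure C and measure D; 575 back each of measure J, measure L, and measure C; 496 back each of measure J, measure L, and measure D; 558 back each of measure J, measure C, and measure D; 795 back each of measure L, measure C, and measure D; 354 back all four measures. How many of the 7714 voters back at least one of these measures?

7116

Inclusion–exclusion gives
N(≥1) = 3594 + 2572 + 3152 + 3844 − 1053 − 1520 − 1269 − 1159 − 1472 − 1643 + 575 + 496 + 558 + 795 − 354 = 7116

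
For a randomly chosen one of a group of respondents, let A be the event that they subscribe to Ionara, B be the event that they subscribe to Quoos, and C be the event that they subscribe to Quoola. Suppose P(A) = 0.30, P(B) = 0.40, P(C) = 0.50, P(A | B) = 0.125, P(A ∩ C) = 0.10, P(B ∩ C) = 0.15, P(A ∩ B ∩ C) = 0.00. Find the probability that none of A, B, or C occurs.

P(A ∩ B) = P(B)·P(A|B) = 0.40 × 0.125 = 0.05
P(A ∪ B ∪ C) = 0.30 + 0.40 + 0.50 − 0.05 − 0.10 − 0.15 + 0.00 = 0.90
P(none) = 1 − 0.90 = 0.10

0.10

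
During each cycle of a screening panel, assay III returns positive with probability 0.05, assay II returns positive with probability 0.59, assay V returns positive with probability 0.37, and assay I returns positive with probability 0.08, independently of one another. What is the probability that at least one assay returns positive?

0.7742458

P(none) = (1 − 0.05) × (1 − 0.59) × (1 − 0.37) × (1 − 0.08) = 0.95 × 0.41 × 0.63 × 0.92 = 0.2257542
P(at least one) = 1 − 0.2257542 = 0.7742458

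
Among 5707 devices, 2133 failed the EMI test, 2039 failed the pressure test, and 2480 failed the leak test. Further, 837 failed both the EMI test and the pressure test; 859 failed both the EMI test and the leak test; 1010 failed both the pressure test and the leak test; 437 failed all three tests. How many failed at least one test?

|at least one| = 2133 + 2039 + 2480 − 837 − 859 − 1010 + 437 = 4383

4383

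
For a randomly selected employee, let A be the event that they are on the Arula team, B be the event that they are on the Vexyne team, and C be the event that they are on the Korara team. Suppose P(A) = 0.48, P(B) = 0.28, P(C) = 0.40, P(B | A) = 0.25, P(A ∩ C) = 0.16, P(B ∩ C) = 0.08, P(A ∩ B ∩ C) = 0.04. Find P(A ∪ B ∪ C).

P(A ∩ B) = P(A)·P(B|A) = 0.48 × 0.25 = 0.12
P(A ∪ B ∪ C) = 0.48 + 0.28 + 0.40 − 0.12 − 0.16 − 0.08 + 0.04 = 0.84

0.84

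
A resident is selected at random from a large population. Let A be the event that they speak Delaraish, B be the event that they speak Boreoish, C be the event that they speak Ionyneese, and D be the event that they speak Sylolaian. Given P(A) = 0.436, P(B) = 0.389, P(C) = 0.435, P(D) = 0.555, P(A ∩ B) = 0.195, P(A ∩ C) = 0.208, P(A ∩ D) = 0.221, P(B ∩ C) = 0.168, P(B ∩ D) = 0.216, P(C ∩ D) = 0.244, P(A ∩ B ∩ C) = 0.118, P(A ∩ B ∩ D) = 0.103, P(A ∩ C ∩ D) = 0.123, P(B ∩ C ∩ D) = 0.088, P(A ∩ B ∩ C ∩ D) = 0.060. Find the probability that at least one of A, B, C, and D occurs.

Inclusion–exclusion gives
P(A ∪ B ∪ C ∪ D) = 0.436 + 0.389 + 0.435 + 0.555 − 0.195 − 0.208 − 0.221 − 0.168 − 0.216 − 0.244 + 0.118 + 0.103 + 0.123 + 0.088 − 0.060 = 0.935

0.935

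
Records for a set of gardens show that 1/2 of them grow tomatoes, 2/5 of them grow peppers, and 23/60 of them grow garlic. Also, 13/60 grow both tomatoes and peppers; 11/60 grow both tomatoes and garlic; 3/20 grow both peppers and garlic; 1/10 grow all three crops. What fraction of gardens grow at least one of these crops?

Inclusion–exclusion gives
P(≥1) = 1/2 + 2/5 + 23/60 − 13/60 − 11/60 − 3/20 + 1/10 = 5/6

5/6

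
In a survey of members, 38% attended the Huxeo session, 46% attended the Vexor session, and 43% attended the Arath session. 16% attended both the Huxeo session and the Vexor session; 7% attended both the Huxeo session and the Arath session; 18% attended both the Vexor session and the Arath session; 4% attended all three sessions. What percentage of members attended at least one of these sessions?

90%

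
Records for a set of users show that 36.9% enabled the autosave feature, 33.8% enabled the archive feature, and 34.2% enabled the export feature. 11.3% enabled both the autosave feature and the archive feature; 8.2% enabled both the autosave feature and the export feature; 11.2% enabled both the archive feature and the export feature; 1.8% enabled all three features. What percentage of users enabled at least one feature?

76.0%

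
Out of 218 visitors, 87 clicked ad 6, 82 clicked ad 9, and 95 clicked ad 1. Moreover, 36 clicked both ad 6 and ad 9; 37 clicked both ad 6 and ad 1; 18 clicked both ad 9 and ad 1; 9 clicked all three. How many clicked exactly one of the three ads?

|exactly one| = 87 + 82 + 95 − 2·36 − 2·37 − 2·18 + 3·9 = 109

109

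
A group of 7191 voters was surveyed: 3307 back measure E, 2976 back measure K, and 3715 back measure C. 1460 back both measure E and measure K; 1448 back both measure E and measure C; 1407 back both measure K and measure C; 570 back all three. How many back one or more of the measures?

6253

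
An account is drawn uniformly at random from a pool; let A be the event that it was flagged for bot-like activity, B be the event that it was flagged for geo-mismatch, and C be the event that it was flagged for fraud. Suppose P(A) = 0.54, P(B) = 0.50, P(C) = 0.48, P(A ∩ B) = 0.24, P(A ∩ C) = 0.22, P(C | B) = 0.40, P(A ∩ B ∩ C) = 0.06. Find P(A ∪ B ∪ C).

P(B ∩ C) = P(B)·P(C|B) = 0.50 × 0.40 = 0.20
Apply inclusion-exclusion:
P(A ∪ B ∪ C) = 0.54 + 0.50 + 0.48 − 0.24 − 0.22 − 0.20 + 0.06 = 0.92

0.92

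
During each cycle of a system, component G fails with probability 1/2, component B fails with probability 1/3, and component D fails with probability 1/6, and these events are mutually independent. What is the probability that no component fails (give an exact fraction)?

P(none) = (1 − 1/2) × (1 − 1/3) × (1 − 1/6) = 1/2 × 2/3 × 5/6 = 5/18

5/18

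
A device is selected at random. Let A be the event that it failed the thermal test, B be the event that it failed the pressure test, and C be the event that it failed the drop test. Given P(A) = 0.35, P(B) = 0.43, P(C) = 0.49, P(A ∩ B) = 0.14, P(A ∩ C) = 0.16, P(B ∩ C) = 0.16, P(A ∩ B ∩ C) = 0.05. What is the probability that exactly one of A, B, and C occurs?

By inclusion–exclusion (exactly-one form):
P(exactly one) = 0.35 + 0.43 + 0.49 − 2·0.14 − 2·0.16 − 2·0.16 + 3·0.05 = 0.50

0.50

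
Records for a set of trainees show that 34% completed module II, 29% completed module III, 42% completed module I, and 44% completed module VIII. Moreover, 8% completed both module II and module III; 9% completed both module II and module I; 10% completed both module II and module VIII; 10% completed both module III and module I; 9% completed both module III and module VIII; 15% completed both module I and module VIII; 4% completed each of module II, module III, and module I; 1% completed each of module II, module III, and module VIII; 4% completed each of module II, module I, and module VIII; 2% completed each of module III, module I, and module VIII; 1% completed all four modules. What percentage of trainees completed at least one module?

98%

Using inclusion–exclusion:
P(at least one) = 34 + 29 + 42 + 44 − 8 − 9 − 10 − 10 − 9 − 15 + 4 + 1 + 4 + 2 − 1 = 98%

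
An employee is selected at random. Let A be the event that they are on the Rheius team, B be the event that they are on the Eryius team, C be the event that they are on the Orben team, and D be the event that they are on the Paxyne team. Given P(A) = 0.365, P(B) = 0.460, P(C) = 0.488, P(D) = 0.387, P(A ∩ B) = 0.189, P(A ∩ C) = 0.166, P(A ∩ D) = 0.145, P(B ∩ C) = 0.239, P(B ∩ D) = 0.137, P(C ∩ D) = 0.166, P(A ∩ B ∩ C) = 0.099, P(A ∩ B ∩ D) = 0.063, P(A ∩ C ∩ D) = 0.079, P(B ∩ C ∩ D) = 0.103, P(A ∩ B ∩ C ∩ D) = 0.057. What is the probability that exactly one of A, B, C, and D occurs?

0.420

Using the inclusion–exclusion count for exactly one event:
P(exactly one) = 0.365 + 0.460 + 0.488 + 0.387 − 2·0.189 − 2·0.166 − 2·0.145 − 2·0.239 − 2·0.137 − 2·0.166 + 3·0.099 + 3·0.063 + 3·0.079 + 3·0.103 − 4·0.057 = 0.420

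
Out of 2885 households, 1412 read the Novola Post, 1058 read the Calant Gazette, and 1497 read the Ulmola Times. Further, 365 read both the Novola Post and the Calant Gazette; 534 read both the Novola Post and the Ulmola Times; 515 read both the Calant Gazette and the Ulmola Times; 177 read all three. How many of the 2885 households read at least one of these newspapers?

N(≥1) = 1412 + 1058 + 1497 − 365 − 534 − 515 + 177 = 2730

2730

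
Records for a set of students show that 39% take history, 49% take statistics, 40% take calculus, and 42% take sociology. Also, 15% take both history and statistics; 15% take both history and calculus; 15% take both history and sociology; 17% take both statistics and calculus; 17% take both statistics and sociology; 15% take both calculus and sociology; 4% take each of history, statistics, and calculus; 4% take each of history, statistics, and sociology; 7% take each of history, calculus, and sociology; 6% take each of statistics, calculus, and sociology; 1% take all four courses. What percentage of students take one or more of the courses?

96%

By inclusion-exclusion,
P(union) = 39 + 49 + 40 + 42 − 15 − 15 − 15 − 17 − 17 − 15 + 4 + 4 + 7 + 6 − 1 = 96%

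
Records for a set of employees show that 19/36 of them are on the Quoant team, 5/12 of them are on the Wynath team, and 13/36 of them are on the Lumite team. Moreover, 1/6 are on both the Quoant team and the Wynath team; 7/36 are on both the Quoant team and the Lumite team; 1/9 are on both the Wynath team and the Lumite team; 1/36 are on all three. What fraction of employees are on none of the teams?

5/36

P(at least one) = 19/36 + 5/12 + 13/36 − 1/6 − 7/36 − 1/9 + 1/36 = 31/36
P(none) = 1 − 31/36 = 5/36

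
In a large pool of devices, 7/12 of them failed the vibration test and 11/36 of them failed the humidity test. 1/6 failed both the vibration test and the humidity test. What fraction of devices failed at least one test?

By inclusion–exclusion:
P(at least one) = 7/12 + 11/36 − 1/6 = 13/18

13/18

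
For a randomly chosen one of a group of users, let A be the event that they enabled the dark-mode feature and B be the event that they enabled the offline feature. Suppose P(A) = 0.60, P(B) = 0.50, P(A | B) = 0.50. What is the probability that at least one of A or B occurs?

0.85

P(A ∩ B) = P(B)·P(A|B) = 0.50 × 0.50 = 0.25
By inclusion-exclusion,
P(A ∪ B) = 0.60 + 0.50 − 0.25 = 0.85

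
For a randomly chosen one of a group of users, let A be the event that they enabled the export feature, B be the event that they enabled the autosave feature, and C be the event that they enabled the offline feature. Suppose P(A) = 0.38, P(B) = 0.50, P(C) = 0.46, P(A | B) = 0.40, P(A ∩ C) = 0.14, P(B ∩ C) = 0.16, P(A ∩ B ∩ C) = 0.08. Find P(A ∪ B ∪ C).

P(A ∩ B) = P(B)·P(A|B) = 0.50 × 0.40 = 0.20
Apply inclusion-exclusion:
P(A ∪ B ∪ C) = 0.38 + 0.50 + 0.46 − 0.20 − 0.14 − 0.16 + 0.08 = 0.92

0.92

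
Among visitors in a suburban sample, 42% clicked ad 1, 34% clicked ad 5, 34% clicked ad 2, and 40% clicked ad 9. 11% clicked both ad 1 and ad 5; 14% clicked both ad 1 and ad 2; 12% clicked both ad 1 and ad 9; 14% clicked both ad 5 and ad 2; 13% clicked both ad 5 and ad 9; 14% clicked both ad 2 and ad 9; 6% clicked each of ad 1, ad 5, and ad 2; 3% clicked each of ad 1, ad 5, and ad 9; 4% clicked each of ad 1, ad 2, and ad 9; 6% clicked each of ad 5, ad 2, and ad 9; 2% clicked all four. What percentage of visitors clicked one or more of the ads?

89%

By inclusion–exclusion:
P(union) = 42 + 34 + 34 + 40 − 11 − 14 − 12 − 14 − 13 − 14 + 6 + 3 + 4 + 6 − 2 = 89%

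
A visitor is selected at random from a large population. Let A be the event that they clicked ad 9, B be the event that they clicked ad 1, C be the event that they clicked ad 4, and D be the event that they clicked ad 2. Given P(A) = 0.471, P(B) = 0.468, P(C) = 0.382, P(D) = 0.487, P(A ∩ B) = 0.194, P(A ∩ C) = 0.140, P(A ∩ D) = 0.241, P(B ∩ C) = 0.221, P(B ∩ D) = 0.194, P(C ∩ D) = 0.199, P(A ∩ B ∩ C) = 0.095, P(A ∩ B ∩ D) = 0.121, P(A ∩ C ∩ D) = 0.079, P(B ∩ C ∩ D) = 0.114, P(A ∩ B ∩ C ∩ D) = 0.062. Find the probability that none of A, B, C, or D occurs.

P(A ∪ B ∪ C ∪ D) = 0.471 + 0.468 + 0.382 + 0.487 − 0.194 − 0.140 − 0.241 − 0.221 − 0.194 − 0.199 + 0.095 + 0.121 + 0.079 + 0.114 − 0.062 = 0.966
P(none) = 1 − 0.966 = 0.034

0.034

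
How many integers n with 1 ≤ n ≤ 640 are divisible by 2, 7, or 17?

⌊640/2⌋ + ⌊640/7⌋ + ⌊640/17⌋ − ⌊640/14⌋ − ⌊640/34⌋ − ⌊640/119⌋ + ⌊640/238⌋ = 320 + 91 + 37 − 45 − 18 − 5 + 2 = 382

382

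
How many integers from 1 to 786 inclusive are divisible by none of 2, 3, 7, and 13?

208

Inclusion–exclusion gives
393 + 262 + 112 + 60 − 131 − 56 − 30 − 37 − 20 − 8 + 18 + 10 + 4 + 2 − 1 = 578
786 − 578 = 208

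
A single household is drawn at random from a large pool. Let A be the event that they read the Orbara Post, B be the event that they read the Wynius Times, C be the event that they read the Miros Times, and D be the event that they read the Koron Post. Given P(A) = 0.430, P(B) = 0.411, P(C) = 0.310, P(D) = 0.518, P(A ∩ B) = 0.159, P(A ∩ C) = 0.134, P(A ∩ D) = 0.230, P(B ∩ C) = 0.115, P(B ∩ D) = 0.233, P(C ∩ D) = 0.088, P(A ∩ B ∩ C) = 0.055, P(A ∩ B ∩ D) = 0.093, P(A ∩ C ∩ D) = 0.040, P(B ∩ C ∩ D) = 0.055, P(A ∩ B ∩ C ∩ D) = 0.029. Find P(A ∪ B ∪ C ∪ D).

0.924

Apply inclusion-exclusion:
P(A ∪ B ∪ C ∪ D) = 0.430 + 0.411 + 0.310 + 0.518 − 0.159 − 0.134 − 0.230 − 0.115 − 0.233 − 0.088 + 0.055 + 0.093 + 0.040 + 0.055 − 0.029 = 0.924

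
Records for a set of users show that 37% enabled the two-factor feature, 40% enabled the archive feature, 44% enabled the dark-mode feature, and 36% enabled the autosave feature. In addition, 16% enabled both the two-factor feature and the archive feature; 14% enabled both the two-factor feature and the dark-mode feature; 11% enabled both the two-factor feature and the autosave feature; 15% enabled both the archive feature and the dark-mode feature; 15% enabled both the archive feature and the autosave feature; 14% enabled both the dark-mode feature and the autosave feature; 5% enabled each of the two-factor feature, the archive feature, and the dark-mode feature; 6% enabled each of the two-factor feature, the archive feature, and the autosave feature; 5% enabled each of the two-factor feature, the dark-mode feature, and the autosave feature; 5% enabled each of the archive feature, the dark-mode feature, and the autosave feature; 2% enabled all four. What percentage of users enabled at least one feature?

Apply inclusion-exclusion:
P(at least one) = 37 + 40 + 44 + 36 − 16 − 14 − 11 − 15 − 15 − 14 + 5 + 6 + 5 + 5 − 2 = 91%

91%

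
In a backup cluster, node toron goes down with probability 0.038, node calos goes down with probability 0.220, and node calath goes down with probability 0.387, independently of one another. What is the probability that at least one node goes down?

P(none) = (1 − 0.038) × (1 − 0.220) × (1 − 0.387) = 0.962 × 0.780 × 0.613 = 0.45997068
P(at least one) = 1 − 0.45997068 = 0.54002932

0.54002932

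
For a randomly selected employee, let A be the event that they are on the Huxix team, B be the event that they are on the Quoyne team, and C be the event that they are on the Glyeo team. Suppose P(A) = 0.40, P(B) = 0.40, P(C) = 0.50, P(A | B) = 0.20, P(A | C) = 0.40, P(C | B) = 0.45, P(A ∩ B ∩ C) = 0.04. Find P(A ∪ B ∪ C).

P(A ∩ B) = P(B)·P(A|B) = 0.40 × 0.20 = 0.08
P(A ∩ C) = P(C)·P(A|C) = 0.50 × 0.40 = 0.20
P(B ∩ C) = P(B)·P(C|B) = 0.40 × 0.45 = 0.18
Using inclusion–exclusion:
P(A ∪ B ∪ C) = 0.40 + 0.40 + 0.50 − 0.08 − 0.20 − 0.18 + 0.04 = 0.88

0.88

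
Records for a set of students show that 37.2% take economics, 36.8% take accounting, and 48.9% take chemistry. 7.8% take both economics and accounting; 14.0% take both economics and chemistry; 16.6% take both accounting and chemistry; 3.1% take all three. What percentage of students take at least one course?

87.6%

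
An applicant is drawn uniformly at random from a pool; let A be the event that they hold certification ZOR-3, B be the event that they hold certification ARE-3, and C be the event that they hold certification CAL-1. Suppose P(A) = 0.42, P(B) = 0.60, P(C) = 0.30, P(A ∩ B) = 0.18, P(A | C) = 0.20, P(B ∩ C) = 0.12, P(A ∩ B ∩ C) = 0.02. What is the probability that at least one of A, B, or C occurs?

P(A ∩ C) = P(C)·P(A|C) = 0.30 × 0.20 = 0.06
Using inclusion–exclusion:
P(A ∪ B ∪ C) = 0.42 + 0.60 + 0.30 − 0.18 − 0.06 − 0.12 + 0.02 = 0.98

0.98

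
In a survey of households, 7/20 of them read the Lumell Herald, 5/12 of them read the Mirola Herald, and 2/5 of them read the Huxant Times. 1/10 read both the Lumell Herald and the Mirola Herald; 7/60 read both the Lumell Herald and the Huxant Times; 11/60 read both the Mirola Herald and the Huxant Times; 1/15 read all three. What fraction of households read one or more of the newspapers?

By inclusion-exclusion,
P(union) = 7/20 + 5/12 + 2/5 − 1/10 − 7/60 − 11/60 + 1/15 = 5/6

5/6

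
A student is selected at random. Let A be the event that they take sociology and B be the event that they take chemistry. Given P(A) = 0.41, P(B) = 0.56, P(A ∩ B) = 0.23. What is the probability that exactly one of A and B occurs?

0.51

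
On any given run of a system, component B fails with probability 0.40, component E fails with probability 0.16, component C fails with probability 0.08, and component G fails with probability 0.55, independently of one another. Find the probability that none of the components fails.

P(none) = (1 − 0.40) × (1 − 0.16) × (1 − 0.08) × (1 − 0.55) = 0.60 × 0.84 × 0.92 × 0.45 = 0.208656

0.208656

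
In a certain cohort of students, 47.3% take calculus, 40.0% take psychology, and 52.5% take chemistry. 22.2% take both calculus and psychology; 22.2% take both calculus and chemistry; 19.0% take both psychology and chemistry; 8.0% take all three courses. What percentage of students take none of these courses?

P(≥1) = 47.3 + 40.0 + 52.5 − 22.2 − 22.2 − 19.0 + 8.0 = 84.4%
P(none) = 100% − 84.4% = 15.6%

15.6%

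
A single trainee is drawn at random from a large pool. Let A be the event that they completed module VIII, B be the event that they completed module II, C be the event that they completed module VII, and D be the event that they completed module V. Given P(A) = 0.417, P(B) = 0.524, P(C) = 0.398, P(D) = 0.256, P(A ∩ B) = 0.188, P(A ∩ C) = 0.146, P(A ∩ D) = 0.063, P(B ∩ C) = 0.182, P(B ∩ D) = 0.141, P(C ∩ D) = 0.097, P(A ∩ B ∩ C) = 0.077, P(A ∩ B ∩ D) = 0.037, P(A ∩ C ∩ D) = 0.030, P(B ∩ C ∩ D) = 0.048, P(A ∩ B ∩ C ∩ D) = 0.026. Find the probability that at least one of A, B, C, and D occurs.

0.944

By inclusion–exclusion:
P(A ∪ B ∪ C ∪ D) = 0.417 + 0.524 + 0.398 + 0.256 − 0.188 − 0.146 − 0.063 − 0.182 − 0.141 − 0.097 + 0.077 + 0.037 + 0.030 + 0.048 − 0.026 = 0.944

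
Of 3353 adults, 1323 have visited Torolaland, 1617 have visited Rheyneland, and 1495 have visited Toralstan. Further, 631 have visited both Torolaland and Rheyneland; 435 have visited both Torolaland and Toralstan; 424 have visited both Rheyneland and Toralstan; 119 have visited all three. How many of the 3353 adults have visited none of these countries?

289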